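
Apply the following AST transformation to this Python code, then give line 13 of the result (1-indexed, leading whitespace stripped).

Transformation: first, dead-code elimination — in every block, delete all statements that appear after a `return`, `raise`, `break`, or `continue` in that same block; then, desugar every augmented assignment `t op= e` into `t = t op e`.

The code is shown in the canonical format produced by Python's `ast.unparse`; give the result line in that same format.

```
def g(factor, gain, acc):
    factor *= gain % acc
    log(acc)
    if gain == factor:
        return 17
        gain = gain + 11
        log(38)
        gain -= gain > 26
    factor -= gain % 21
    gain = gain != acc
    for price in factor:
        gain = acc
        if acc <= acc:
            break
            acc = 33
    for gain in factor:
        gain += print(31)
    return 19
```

Transformed code:
def g(factor, gain, acc):
    factor = factor * (gain % acc)
    log(acc)
    if gain == factor:
        return 17
    factor = factor - gain % 21
    gain = gain != acc
    for price in factor:
        gain = acc
        if acc <= acc:
            break
    for gain in factor:
        gain = gain + print(31)
    return 19

gain = gain + print(31)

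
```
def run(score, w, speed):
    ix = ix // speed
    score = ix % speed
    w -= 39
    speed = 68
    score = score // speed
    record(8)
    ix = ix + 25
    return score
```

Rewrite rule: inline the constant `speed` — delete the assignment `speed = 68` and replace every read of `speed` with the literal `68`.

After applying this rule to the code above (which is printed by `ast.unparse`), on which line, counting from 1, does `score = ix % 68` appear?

3

Transformed code:
def run(score, w, speed):
    ix = ix // 68
    score = ix % 68
    w -= 39
    score = score // 68
    record(8)
    ix = ix + 25
    return score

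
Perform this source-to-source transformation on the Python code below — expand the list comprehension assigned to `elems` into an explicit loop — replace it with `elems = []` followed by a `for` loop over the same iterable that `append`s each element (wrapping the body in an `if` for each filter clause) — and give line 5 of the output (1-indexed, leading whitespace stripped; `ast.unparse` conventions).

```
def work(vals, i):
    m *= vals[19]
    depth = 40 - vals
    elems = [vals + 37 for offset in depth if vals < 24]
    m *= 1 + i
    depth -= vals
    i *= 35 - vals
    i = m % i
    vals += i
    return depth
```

for offset in depth:

Transformed code:
def work(vals, i):
    m *= vals[19]
    depth = 40 - vals
    elems = []
    for offset in depth:
        if vals < 24:
            elems.append(vals + 37)
    m *= 1 + i
    depth -= vals
    i *= 35 - vals
    i = m % i
    vals += i
    return depth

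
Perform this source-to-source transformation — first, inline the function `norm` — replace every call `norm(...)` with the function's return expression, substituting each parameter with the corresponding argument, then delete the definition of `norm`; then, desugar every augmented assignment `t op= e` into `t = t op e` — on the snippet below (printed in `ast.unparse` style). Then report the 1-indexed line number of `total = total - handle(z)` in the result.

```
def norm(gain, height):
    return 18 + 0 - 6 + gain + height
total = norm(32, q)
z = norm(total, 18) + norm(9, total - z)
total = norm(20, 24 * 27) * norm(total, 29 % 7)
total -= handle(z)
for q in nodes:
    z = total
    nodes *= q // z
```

Transformed code:
total = 18 + 0 - 6 + 32 + q
z = 18 + 0 - 6 + total + 18 + (18 + 0 - 6 + 9 + (total - z))
total = (18 + 0 - 6 + 20 + 24 * 27) * (18 + 0 - 6 + total + 29 % 7)
total = total - handle(z)
for q in nodes:
    z = total
    nodes = nodes * (q // z)

4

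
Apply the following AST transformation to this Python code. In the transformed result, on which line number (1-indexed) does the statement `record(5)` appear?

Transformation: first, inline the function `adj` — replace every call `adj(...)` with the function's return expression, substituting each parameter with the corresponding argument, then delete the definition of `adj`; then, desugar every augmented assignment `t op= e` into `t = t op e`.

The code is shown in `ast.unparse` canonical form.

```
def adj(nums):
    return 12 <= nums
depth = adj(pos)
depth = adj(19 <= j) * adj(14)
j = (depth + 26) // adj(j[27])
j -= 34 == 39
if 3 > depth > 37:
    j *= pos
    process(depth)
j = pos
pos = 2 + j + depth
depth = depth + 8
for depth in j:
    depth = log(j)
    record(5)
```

Transformed code:
depth = 12 <= pos
depth = (12 <= (19 <= j)) * (12 <= 14)
j = (depth + 26) // (12 <= j[27])
j = j - (34 == 39)
if 3 > depth > 37:
    j = j * pos
    process(depth)
j = pos
pos = 2 + j + depth
depth = depth + 8
for depth in j:
    depth = log(j)
    record(5)

13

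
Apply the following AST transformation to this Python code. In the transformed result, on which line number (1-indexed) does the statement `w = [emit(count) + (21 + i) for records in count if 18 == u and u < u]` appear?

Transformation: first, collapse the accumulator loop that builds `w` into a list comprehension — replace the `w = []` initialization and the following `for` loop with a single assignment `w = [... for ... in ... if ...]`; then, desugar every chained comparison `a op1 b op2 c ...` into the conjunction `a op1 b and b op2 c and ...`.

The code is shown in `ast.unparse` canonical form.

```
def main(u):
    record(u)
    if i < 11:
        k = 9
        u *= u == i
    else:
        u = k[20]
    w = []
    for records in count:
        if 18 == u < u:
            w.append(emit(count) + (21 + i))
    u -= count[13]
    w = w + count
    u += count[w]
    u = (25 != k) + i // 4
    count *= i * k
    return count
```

8

Transformed code:
def main(u):
    record(u)
    if i < 11:
        k = 9
        u *= u == i
    else:
        u = k[20]
    w = [emit(count) + (21 + i) for records in count if 18 == u and u < u]
    u -= count[13]
    w = w + count
    u += count[w]
    u = (25 != k) + i // 4
    count *= i * k
    return count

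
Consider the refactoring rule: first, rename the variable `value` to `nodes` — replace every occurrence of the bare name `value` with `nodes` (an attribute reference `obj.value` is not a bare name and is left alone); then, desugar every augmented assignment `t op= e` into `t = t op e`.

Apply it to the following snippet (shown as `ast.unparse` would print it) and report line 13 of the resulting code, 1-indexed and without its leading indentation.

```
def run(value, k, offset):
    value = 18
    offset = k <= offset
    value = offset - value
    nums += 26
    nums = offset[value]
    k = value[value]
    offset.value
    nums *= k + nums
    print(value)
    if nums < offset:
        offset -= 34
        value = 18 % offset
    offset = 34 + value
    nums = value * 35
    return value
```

Transformed code:
def run(nodes, k, offset):
    nodes = 18
    offset = k <= offset
    nodes = offset - nodes
    nums = nums + 26
    nums = offset[nodes]
    k = nodes[nodes]
    offset.value
    nums = nums * (k + nums)
    print(nodes)
    if nums < offset:
        offset = offset - 34
        nodes = 18 % offset
    offset = 34 + nodes
    nums = nodes * 35
    return nodes

nodes = 18 % offset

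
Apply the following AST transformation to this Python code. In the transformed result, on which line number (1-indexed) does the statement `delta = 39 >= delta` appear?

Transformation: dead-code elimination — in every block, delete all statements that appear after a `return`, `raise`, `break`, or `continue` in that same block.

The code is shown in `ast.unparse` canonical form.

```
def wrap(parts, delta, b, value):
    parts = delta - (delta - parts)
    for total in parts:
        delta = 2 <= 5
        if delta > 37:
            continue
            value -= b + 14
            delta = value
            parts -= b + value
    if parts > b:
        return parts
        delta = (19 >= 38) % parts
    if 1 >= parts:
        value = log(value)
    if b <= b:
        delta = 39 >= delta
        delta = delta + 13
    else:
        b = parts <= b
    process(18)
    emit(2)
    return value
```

12

Transformed code:
def wrap(parts, delta, b, value):
    parts = delta - (delta - parts)
    for total in parts:
        delta = 2 <= 5
        if delta > 37:
            continue
    if parts > b:
        return parts
    if 1 >= parts:
        value = log(value)
    if b <= b:
        delta = 39 >= delta
        delta = delta + 13
    else:
        b = parts <= b
    process(18)
    emit(2)
    return value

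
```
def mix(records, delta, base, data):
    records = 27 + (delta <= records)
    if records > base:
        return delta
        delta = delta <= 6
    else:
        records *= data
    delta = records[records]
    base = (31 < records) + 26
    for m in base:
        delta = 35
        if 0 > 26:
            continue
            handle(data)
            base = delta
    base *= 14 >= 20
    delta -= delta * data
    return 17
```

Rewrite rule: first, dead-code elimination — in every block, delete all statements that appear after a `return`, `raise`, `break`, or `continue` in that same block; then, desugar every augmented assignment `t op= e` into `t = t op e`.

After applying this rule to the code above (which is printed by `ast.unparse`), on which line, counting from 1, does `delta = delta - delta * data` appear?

Transformed code:
def mix(records, delta, base, data):
    records = 27 + (delta <= records)
    if records > base:
        return delta
    else:
        records = records * data
    delta = records[records]
    base = (31 < records) + 26
    for m in base:
        delta = 35
        if 0 > 26:
            continue
    base = base * (14 >= 20)
    delta = delta - delta * data
    return 17

14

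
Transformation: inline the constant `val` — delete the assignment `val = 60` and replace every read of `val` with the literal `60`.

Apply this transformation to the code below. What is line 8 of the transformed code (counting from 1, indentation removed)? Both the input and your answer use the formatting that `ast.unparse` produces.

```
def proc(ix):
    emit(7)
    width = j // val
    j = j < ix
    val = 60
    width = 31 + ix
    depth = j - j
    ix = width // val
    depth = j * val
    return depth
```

Transformed code:
def proc(ix):
    emit(7)
    width = j // 60
    j = j < ix
    width = 31 + ix
    depth = j - j
    ix = width // 60
    depth = j * 60
    return depth

depth = j * 60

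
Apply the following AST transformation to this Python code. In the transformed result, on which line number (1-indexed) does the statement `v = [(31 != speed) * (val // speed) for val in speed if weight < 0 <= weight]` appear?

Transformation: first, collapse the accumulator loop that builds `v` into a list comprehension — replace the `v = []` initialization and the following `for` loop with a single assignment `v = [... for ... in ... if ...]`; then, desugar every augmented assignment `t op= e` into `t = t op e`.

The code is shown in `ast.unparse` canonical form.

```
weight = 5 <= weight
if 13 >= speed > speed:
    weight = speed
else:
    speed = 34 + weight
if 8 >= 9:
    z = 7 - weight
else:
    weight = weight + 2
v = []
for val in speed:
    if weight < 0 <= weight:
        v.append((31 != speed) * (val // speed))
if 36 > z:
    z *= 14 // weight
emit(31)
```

10

Transformed code:
weight = 5 <= weight
if 13 >= speed > speed:
    weight = speed
else:
    speed = 34 + weight
if 8 >= 9:
    z = 7 - weight
else:
    weight = weight + 2
v = [(31 != speed) * (val // speed) for val in speed if weight < 0 <= weight]
if 36 > z:
    z = z * (14 // weight)
emit(31)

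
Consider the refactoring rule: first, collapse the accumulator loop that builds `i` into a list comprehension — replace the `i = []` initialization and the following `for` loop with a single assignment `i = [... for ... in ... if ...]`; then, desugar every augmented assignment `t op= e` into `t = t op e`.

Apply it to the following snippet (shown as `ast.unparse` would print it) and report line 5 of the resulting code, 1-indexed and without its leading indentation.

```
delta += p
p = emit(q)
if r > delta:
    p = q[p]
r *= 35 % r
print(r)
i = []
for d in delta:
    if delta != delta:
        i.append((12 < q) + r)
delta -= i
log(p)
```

Transformed code:
delta = delta + p
p = emit(q)
if r > delta:
    p = q[p]
r = r * (35 % r)
print(r)
i = [(12 < q) + r for d in delta if delta != delta]
delta = delta - i
log(p)

r = r * (35 % r)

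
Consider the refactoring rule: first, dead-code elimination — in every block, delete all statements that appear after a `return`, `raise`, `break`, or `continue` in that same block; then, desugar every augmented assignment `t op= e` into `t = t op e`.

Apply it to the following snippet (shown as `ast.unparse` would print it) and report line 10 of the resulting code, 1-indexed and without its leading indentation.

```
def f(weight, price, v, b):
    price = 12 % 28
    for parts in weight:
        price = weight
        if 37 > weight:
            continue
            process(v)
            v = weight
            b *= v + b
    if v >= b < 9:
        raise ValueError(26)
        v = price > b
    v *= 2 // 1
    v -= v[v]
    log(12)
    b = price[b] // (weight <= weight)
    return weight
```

v = v - v[v]

Transformed code:
def f(weight, price, v, b):
    price = 12 % 28
    for parts in weight:
        price = weight
        if 37 > weight:
            continue
    if v >= b < 9:
        raise ValueError(26)
    v = v * (2 // 1)
    v = v - v[v]
    log(12)
    b = price[b] // (weight <= weight)
    return weight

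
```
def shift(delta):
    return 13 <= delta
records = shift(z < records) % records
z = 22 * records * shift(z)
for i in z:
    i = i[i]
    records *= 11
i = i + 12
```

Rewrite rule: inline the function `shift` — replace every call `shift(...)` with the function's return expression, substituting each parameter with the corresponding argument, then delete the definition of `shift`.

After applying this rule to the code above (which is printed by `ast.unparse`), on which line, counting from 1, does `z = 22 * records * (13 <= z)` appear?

Transformed code:
records = (13 <= (z < records)) % records
z = 22 * records * (13 <= z)
for i in z:
    i = i[i]
    records *= 11
i = i + 12

2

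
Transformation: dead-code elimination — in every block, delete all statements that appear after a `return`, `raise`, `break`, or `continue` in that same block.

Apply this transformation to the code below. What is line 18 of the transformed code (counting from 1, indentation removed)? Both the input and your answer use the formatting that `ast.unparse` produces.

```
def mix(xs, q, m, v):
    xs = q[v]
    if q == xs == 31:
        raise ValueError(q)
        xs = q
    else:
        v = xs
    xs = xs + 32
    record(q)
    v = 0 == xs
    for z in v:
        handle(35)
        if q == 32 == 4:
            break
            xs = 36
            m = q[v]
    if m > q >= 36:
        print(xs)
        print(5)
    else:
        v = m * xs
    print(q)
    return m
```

Transformed code:
def mix(xs, q, m, v):
    xs = q[v]
    if q == xs == 31:
        raise ValueError(q)
    else:
        v = xs
    xs = xs + 32
    record(q)
    v = 0 == xs
    for z in v:
        handle(35)
        if q == 32 == 4:
            break
    if m > q >= 36:
        print(xs)
        print(5)
    else:
        v = m * xs
    print(q)
    return m

v = m * xs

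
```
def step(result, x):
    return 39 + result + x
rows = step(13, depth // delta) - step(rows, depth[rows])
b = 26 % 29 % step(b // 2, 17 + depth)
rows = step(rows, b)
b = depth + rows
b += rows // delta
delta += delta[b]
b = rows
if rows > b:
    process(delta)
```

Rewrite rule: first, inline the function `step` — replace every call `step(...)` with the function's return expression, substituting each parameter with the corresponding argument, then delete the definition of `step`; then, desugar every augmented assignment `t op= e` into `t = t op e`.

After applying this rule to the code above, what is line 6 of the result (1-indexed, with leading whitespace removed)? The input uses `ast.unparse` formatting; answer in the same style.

Transformed code:
rows = 39 + 13 + depth // delta - (39 + rows + depth[rows])
b = 26 % 29 % (39 + b // 2 + (17 + depth))
rows = 39 + rows + b
b = depth + rows
b = b + rows // delta
delta = delta + delta[b]
b = rows
if rows > b:
    process(delta)

delta = delta + delta[b]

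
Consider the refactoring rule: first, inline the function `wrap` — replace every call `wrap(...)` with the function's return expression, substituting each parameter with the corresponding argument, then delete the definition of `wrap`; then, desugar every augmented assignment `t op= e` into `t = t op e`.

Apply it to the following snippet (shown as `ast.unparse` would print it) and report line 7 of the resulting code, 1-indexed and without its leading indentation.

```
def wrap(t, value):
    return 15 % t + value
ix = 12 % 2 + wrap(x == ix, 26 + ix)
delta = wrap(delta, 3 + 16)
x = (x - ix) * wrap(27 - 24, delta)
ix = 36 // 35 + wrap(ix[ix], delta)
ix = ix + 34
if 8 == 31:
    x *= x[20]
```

Transformed code:
ix = 12 % 2 + (15 % (x == ix) + (26 + ix))
delta = 15 % delta + (3 + 16)
x = (x - ix) * (15 % (27 - 24) + delta)
ix = 36 // 35 + (15 % ix[ix] + delta)
ix = ix + 34
if 8 == 31:
    x = x * x[20]

x = x * x[20]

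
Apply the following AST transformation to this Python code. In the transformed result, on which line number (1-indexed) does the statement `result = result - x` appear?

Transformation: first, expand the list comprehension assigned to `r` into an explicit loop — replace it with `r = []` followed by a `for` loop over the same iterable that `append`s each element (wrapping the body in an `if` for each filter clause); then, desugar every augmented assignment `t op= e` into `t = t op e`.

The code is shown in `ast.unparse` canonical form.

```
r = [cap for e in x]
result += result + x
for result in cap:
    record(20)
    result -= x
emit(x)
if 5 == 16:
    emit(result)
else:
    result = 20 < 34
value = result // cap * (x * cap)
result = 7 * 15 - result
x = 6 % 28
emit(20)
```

7

Transformed code:
r = []
for e in x:
    r.append(cap)
result = result + (result + x)
for result in cap:
    record(20)
    result = result - x
emit(x)
if 5 == 16:
    emit(result)
else:
    result = 20 < 34
value = result // cap * (x * cap)
result = 7 * 15 - result
x = 6 % 28
emit(20)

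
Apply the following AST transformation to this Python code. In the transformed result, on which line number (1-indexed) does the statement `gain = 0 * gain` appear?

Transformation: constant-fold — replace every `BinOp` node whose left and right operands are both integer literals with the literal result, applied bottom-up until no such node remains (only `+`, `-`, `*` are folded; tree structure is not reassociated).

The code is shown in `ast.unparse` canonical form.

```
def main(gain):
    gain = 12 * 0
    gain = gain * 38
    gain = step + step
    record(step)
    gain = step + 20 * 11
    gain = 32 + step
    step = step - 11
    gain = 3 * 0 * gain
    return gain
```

Transformed code:
def main(gain):
    gain = 0
    gain = gain * 38
    gain = step + step
    record(step)
    gain = step + 220
    gain = 32 + step
    step = step - 11
    gain = 0 * gain
    return gain

9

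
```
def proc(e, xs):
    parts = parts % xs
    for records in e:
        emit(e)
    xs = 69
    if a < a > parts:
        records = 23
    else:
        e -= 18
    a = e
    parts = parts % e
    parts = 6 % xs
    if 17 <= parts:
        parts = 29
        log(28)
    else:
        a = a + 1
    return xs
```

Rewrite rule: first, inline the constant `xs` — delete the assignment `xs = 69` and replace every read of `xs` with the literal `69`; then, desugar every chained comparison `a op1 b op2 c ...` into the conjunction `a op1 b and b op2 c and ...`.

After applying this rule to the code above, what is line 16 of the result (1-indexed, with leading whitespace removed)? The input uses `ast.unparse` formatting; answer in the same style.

a = a + 1

Transformed code:
def proc(e, xs):
    parts = parts % 69
    for records in e:
        emit(e)
    if a < a and a > parts:
        records = 23
    else:
        e -= 18
    a = e
    parts = parts % e
    parts = 6 % 69
    if 17 <= parts:
        parts = 29
        log(28)
    else:
        a = a + 1
    return 69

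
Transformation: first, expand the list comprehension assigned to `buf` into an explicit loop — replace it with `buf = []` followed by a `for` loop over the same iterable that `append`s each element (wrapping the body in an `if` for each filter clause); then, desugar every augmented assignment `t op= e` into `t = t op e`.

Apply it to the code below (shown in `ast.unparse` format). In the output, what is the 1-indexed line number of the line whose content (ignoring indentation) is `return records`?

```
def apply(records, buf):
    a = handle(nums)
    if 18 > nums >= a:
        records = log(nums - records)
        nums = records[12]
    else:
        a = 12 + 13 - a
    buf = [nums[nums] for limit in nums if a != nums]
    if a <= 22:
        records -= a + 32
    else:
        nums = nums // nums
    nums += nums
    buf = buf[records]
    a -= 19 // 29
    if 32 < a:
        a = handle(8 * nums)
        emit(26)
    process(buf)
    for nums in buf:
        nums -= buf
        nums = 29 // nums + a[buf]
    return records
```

26

Transformed code:
def apply(records, buf):
    a = handle(nums)
    if 18 > nums >= a:
        records = log(nums - records)
        nums = records[12]
    else:
        a = 12 + 13 - a
    buf = []
    for limit in nums:
        if a != nums:
            buf.append(nums[nums])
    if a <= 22:
        records = records - (a + 32)
    else:
        nums = nums // nums
    nums = nums + nums
    buf = buf[records]
    a = a - 19 // 29
    if 32 < a:
        a = handle(8 * nums)
        emit(26)
    process(buf)
    for nums in buf:
        nums = nums - buf
        nums = 29 // nums + a[buf]
    return records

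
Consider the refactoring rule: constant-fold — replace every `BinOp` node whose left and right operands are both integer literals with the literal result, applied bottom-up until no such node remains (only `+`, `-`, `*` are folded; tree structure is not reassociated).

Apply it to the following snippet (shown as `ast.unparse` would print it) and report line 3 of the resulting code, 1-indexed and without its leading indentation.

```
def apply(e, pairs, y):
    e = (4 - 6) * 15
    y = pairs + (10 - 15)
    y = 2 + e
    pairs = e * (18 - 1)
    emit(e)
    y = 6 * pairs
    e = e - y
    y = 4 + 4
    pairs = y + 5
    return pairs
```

y = pairs + -5

Transformed code:
def apply(e, pairs, y):
    e = -30
    y = pairs + -5
    y = 2 + e
    pairs = e * 17
    emit(e)
    y = 6 * pairs
    e = e - y
    y = 8
    pairs = y + 5
    return pairs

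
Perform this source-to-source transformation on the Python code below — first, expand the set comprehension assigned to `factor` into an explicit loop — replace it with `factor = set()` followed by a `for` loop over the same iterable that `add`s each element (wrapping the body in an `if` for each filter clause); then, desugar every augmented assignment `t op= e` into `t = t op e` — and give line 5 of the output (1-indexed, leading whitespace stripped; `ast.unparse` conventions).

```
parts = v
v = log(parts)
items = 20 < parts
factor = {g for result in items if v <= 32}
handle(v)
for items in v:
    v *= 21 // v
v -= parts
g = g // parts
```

for result in items:

Transformed code:
parts = v
v = log(parts)
items = 20 < parts
factor = set()
for result in items:
    if v <= 32:
        factor.add(g)
handle(v)
for items in v:
    v = v * (21 // v)
v = v - parts
g = g // parts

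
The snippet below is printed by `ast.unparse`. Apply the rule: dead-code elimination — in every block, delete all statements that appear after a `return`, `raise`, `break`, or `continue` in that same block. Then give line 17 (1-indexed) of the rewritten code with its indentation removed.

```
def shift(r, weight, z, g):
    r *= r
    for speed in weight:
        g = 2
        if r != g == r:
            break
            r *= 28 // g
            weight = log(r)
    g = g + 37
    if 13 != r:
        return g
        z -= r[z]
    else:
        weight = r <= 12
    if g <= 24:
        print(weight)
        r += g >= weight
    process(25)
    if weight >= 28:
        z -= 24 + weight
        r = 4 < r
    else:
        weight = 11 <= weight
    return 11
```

z -= 24 + weight

Transformed code:
def shift(r, weight, z, g):
    r *= r
    for speed in weight:
        g = 2
        if r != g == r:
            break
    g = g + 37
    if 13 != r:
        return g
    else:
        weight = r <= 12
    if g <= 24:
        print(weight)
        r += g >= weight
    process(25)
    if weight >= 28:
        z -= 24 + weight
        r = 4 < r
    else:
        weight = 11 <= weight
    return 11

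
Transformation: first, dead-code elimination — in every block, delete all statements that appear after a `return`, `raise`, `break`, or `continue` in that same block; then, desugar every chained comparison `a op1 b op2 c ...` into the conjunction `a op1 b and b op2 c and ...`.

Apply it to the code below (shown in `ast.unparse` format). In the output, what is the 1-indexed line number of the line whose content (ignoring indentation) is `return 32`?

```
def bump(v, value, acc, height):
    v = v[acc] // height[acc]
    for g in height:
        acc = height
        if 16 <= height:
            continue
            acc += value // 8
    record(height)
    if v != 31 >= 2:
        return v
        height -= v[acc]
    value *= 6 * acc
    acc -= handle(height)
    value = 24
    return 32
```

13

Transformed code:
def bump(v, value, acc, height):
    v = v[acc] // height[acc]
    for g in height:
        acc = height
        if 16 <= height:
            continue
    record(height)
    if v != 31 and 31 >= 2:
        return v
    value *= 6 * acc
    acc -= handle(height)
    value = 24
    return 32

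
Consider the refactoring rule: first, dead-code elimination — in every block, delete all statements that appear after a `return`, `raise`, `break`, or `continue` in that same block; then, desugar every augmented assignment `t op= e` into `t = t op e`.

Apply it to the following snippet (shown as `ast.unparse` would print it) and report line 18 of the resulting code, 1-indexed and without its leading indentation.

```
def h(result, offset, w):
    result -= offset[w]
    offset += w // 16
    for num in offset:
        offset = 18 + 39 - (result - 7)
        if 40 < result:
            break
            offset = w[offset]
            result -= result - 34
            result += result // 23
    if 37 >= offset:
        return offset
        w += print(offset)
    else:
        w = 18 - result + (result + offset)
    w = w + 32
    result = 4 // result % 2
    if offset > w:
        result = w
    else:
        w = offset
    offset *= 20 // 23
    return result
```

offset = offset * (20 // 23)

Transformed code:
def h(result, offset, w):
    result = result - offset[w]
    offset = offset + w // 16
    for num in offset:
        offset = 18 + 39 - (result - 7)
        if 40 < result:
            break
    if 37 >= offset:
        return offset
    else:
        w = 18 - result + (result + offset)
    w = w + 32
    result = 4 // result % 2
    if offset > w:
        result = w
    else:
        w = offset
    offset = offset * (20 // 23)
    return result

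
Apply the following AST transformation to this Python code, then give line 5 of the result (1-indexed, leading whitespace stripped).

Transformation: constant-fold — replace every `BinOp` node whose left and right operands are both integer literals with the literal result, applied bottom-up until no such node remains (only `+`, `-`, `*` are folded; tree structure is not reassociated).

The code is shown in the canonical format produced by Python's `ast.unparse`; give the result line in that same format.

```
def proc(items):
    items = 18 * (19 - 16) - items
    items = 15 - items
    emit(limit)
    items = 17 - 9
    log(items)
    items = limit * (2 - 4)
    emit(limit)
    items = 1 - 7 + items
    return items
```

items = 8

Transformed code:
def proc(items):
    items = 54 - items
    items = 15 - items
    emit(limit)
    items = 8
    log(items)
    items = limit * -2
    emit(limit)
    items = -6 + items
    return items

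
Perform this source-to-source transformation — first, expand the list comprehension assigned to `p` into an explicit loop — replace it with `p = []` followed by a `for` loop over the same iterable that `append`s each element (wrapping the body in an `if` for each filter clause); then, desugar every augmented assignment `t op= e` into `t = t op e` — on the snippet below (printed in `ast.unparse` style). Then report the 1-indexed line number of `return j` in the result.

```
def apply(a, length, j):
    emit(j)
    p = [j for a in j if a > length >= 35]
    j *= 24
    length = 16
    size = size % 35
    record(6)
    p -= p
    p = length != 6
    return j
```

13

Transformed code:
def apply(a, length, j):
    emit(j)
    p = []
    for a in j:
        if a > length >= 35:
            p.append(j)
    j = j * 24
    length = 16
    size = size % 35
    record(6)
    p = p - p
    p = length != 6
    return j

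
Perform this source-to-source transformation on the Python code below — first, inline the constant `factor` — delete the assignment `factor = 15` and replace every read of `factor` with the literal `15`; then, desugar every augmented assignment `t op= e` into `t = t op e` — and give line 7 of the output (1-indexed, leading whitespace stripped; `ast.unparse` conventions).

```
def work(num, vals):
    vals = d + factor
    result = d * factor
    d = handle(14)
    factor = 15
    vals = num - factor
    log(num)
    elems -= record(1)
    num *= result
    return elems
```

elems = elems - record(1)

Transformed code:
def work(num, vals):
    vals = d + 15
    result = d * 15
    d = handle(14)
    vals = num - 15
    log(num)
    elems = elems - record(1)
    num = num * result
    return elems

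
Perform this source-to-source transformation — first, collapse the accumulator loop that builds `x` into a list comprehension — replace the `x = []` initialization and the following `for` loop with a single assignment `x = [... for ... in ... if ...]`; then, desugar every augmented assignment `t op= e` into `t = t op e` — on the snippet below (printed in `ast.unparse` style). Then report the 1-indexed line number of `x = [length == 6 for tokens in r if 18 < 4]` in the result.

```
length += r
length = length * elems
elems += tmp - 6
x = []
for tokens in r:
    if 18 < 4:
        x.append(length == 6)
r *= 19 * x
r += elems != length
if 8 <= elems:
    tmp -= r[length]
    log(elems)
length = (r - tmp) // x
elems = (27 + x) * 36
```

4

Transformed code:
length = length + r
length = length * elems
elems = elems + (tmp - 6)
x = [length == 6 for tokens in r if 18 < 4]
r = r * (19 * x)
r = r + (elems != length)
if 8 <= elems:
    tmp = tmp - r[length]
    log(elems)
length = (r - tmp) // x
elems = (27 + x) * 36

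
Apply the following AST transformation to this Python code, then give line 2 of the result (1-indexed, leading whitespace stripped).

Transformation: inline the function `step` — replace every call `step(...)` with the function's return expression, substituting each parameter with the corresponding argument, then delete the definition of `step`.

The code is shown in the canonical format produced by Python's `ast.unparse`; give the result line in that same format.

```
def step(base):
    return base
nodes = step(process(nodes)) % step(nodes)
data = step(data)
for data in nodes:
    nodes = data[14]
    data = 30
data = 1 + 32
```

Transformed code:
nodes = process(nodes) % nodes
data = data
for data in nodes:
    nodes = data[14]
    data = 30
data = 1 + 32

data = data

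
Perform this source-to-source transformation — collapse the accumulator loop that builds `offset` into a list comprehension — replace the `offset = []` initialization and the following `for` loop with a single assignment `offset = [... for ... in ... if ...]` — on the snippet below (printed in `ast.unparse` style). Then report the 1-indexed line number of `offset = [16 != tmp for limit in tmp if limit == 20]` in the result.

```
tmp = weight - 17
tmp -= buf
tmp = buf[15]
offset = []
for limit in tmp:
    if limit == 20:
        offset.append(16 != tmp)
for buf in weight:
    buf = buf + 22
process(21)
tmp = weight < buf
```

Transformed code:
tmp = weight - 17
tmp -= buf
tmp = buf[15]
offset = [16 != tmp for limit in tmp if limit == 20]
for buf in weight:
    buf = buf + 22
process(21)
tmp = weight < buf

4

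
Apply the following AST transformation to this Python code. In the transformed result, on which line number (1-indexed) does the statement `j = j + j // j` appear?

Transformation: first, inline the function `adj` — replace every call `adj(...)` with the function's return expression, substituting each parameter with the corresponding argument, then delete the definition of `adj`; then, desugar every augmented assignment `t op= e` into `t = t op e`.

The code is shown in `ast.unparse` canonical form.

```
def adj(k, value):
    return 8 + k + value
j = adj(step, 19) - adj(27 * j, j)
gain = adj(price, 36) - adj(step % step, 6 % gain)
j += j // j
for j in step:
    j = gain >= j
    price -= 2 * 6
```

3

Transformed code:
j = 8 + step + 19 - (8 + 27 * j + j)
gain = 8 + price + 36 - (8 + step % step + 6 % gain)
j = j + j // j
for j in step:
    j = gain >= j
    price = price - 2 * 6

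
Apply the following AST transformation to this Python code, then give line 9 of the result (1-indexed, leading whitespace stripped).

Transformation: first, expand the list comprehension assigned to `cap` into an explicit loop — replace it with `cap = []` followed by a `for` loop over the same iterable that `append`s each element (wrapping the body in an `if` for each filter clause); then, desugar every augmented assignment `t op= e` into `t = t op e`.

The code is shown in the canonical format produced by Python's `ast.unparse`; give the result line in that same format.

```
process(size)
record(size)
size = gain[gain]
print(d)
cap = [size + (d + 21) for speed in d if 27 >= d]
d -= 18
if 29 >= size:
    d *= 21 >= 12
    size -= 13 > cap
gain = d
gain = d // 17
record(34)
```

d = d - 18

Transformed code:
process(size)
record(size)
size = gain[gain]
print(d)
cap = []
for speed in d:
    if 27 >= d:
        cap.append(size + (d + 21))
d = d - 18
if 29 >= size:
    d = d * (21 >= 12)
    size = size - (13 > cap)
gain = d
gain = d // 17
record(34)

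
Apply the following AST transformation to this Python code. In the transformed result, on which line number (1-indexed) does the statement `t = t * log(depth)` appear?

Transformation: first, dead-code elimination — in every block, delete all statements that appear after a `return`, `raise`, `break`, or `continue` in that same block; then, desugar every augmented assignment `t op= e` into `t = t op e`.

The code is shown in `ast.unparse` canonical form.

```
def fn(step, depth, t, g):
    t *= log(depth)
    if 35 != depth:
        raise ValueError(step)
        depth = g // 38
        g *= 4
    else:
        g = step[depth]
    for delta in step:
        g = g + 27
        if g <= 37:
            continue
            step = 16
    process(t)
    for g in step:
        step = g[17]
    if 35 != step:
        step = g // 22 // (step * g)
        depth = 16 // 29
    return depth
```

2

Transformed code:
def fn(step, depth, t, g):
    t = t * log(depth)
    if 35 != depth:
        raise ValueError(step)
    else:
        g = step[depth]
    for delta in step:
        g = g + 27
        if g <= 37:
            continue
    process(t)
    for g in step:
        step = g[17]
    if 35 != step:
        step = g // 22 // (step * g)
        depth = 16 // 29
    return depth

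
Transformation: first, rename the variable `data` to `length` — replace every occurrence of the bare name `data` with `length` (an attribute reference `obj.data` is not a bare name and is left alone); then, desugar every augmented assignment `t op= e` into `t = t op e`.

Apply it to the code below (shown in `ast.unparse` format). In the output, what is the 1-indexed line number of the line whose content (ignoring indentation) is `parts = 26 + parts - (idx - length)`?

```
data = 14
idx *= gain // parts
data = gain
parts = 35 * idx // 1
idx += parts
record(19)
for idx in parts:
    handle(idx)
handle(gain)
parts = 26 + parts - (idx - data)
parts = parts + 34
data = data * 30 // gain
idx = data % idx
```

Transformed code:
length = 14
idx = idx * (gain // parts)
length = gain
parts = 35 * idx // 1
idx = idx + parts
record(19)
for idx in parts:
    handle(idx)
handle(gain)
parts = 26 + parts - (idx - length)
parts = parts + 34
length = length * 30 // gain
idx = length % idx

10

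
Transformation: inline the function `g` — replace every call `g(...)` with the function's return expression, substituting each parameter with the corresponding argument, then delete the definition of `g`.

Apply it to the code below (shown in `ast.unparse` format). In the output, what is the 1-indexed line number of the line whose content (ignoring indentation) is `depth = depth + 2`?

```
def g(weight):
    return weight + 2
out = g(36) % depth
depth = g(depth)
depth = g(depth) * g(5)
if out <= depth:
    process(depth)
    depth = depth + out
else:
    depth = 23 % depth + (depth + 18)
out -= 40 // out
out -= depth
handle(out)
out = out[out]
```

2

Transformed code:
out = (36 + 2) % depth
depth = depth + 2
depth = (depth + 2) * (5 + 2)
if out <= depth:
    process(depth)
    depth = depth + out
else:
    depth = 23 % depth + (depth + 18)
out -= 40 // out
out -= depth
handle(out)
out = out[out]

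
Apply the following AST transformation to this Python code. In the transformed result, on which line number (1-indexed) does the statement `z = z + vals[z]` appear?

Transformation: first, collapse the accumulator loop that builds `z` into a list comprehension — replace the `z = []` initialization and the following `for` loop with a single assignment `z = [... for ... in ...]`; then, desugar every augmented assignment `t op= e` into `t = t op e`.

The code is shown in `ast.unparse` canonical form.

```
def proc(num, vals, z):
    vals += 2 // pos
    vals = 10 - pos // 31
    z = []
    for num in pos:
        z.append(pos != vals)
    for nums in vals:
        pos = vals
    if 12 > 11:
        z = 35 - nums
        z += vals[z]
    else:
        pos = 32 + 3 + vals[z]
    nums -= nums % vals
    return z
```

9

Transformed code:
def proc(num, vals, z):
    vals = vals + 2 // pos
    vals = 10 - pos // 31
    z = [pos != vals for num in pos]
    for nums in vals:
        pos = vals
    if 12 > 11:
        z = 35 - nums
        z = z + vals[z]
    else:
        pos = 32 + 3 + vals[z]
    nums = nums - nums % vals
    return z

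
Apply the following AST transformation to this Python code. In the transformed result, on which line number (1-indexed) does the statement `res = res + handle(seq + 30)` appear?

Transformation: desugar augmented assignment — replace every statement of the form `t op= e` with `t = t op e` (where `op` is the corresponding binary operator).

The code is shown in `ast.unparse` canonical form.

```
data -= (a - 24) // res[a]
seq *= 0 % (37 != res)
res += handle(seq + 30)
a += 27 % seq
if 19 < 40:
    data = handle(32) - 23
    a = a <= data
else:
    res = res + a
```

3

Transformed code:
data = data - (a - 24) // res[a]
seq = seq * (0 % (37 != res))
res = res + handle(seq + 30)
a = a + 27 % seq
if 19 < 40:
    data = handle(32) - 23
    a = a <= data
else:
    res = res + a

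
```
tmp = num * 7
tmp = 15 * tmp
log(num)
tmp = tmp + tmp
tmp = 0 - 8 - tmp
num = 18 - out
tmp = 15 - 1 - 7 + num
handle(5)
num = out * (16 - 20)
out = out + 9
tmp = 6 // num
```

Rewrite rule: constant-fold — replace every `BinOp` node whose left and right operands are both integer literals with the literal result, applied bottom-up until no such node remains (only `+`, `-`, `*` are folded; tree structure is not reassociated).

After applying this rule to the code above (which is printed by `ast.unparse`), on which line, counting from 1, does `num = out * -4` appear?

9

Transformed code:
tmp = num * 7
tmp = 15 * tmp
log(num)
tmp = tmp + tmp
tmp = -8 - tmp
num = 18 - out
tmp = 7 + num
handle(5)
num = out * -4
out = out + 9
tmp = 6 // num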